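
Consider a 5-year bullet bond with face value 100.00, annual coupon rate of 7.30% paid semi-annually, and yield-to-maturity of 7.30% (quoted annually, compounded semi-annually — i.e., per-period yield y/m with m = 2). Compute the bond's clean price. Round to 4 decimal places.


Answer: Price = 100.0000

Derivation:
Coupon per period c = face * coupon_rate / m = 3.650000
Periods per year m = 2; per-period yield y/m = 0.036500
Number of cashflows N = 10
Cashflows (t years, CF_t, discount factor 1/(1+y/m)^(m*t), PV):
  t = 0.5000: CF_t = 3.650000, DF = 0.964785, PV = 3.521466
  t = 1.0000: CF_t = 3.650000, DF = 0.930811, PV = 3.397459
  t = 1.5000: CF_t = 3.650000, DF = 0.898033, PV = 3.277819
  t = 2.0000: CF_t = 3.650000, DF = 0.866409, PV = 3.162392
  t = 2.5000: CF_t = 3.650000, DF = 0.835898, PV = 3.051029
  t = 3.0000: CF_t = 3.650000, DF = 0.806462, PV = 2.943588
  t = 3.5000: CF_t = 3.650000, DF = 0.778063, PV = 2.839931
  t = 4.0000: CF_t = 3.650000, DF = 0.750664, PV = 2.739923
  t = 4.5000: CF_t = 3.650000, DF = 0.724230, PV = 2.643438
  t = 5.0000: CF_t = 103.650000, DF = 0.698726, PV = 72.422955
Price P = sum_t PV_t = 100.000000


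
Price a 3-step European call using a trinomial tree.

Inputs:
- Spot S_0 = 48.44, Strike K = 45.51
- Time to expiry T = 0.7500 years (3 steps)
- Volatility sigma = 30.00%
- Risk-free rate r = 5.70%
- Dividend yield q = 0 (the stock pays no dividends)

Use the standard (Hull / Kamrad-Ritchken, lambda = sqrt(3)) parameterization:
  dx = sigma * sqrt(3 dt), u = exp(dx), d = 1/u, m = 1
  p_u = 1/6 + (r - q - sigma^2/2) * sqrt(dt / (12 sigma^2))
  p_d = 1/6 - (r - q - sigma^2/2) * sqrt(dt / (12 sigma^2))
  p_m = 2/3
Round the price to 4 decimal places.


Answer: Price = V(0,0) = 7.5357

Derivation:
dt = T/N = 0.250000; dx = sigma*sqrt(3*dt) = 0.259808
u = exp(dx) = 1.296681; d = 1/u = 0.771200
p_u = 0.172440, p_m = 0.666667, p_d = 0.160893
Discount per step: exp(-r*dt) = 0.985851
Stock lattice S(k, j) with j the centered position index:
  k=0: S(0,+0) = 48.4400
  k=1: S(1,-1) = 37.3569; S(1,+0) = 48.4400; S(1,+1) = 62.8112
  k=2: S(2,-2) = 28.8097; S(2,-1) = 37.3569; S(2,+0) = 48.4400; S(2,+1) = 62.8112; S(2,+2) = 81.4461
  k=3: S(3,-3) = 22.2180; S(3,-2) = 28.8097; S(3,-1) = 37.3569; S(3,+0) = 48.4400; S(3,+1) = 62.8112; S(3,+2) = 81.4461; S(3,+3) = 105.6095
Terminal payoffs V(N, j) = max(S_T - K, 0):
  V(3,-3) = 0.000000; V(3,-2) = 0.000000; V(3,-1) = 0.000000; V(3,+0) = 2.930000; V(3,+1) = 17.301209; V(3,+2) = 35.936076; V(3,+3) = 60.099548
Backward induction: V(k, j) = exp(-r*dt) * [p_u * V(k+1, j+1) + p_m * V(k+1, j) + p_d * V(k+1, j-1)]
  V(2,-2) = exp(-r*dt) * [p_u*0.000000 + p_m*0.000000 + p_d*0.000000] = 0.000000
  V(2,-1) = exp(-r*dt) * [p_u*2.930000 + p_m*0.000000 + p_d*0.000000] = 0.498101
  V(2,+0) = exp(-r*dt) * [p_u*17.301209 + p_m*2.930000 + p_d*0.000000] = 4.866907
  V(2,+1) = exp(-r*dt) * [p_u*35.936076 + p_m*17.301209 + p_d*2.930000] = 17.944835
  V(2,+2) = exp(-r*dt) * [p_u*60.099548 + p_m*35.936076 + p_d*17.301209] = 36.579615
  V(1,-1) = exp(-r*dt) * [p_u*4.866907 + p_m*0.498101 + p_d*0.000000] = 1.154745
  V(1,+0) = exp(-r*dt) * [p_u*17.944835 + p_m*4.866907 + p_d*0.498101] = 6.328332
  V(1,+1) = exp(-r*dt) * [p_u*36.579615 + p_m*17.944835 + p_d*4.866907] = 18.784475
  V(0,+0) = exp(-r*dt) * [p_u*18.784475 + p_m*6.328332 + p_d*1.154745] = 7.535723


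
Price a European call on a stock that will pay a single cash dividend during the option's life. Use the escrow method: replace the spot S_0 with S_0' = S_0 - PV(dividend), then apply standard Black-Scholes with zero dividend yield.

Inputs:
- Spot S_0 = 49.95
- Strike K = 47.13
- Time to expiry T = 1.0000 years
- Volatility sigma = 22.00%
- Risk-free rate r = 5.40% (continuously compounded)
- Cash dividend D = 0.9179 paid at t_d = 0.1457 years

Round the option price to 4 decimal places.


PV(D) = D * exp(-r * t_d) = 0.9179 * 0.99216307 = 0.91070648
S_0' = S_0 - PV(D) = 49.9500 - 0.91070648 = 49.03929352
d1 = (ln(S_0'/K) + (r + sigma^2/2)*T) / (sigma*sqrt(T)) = 0.53596429
d2 = d1 - sigma*sqrt(T) = 0.31596429
exp(-rT) = 0.94743211
N(d1) = 0.70400839; N(d2) = 0.62398519
C = S_0' * N(d1) - K * exp(-rT) * N(d2) = 49.03929352 * 0.70400839 - 47.1300 * 0.94743211 * 0.62398519 = 6.6616

Answer: Price = 6.6616


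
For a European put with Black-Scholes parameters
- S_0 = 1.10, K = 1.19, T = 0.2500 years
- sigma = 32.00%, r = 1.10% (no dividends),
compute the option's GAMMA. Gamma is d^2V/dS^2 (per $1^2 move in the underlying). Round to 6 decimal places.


d1 = -0.3943320457; d2 = -0.5543320457
phi(d1) = 0.3691000940; exp(-qT) = 1.0000000000; exp(-rT) = 0.9972537778
Gamma = exp(-qT) * phi(d1) / (S * sigma * sqrt(T)) = 1.0000000000 * 0.3691000940 / (1.1000 * 0.3200 * 0.5000000000) = 2.097160

Answer: Gamma = 2.097160


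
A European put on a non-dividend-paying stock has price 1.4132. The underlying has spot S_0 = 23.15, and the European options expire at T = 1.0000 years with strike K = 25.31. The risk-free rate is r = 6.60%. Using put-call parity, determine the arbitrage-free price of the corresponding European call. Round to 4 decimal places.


Put-call parity: C - P = S_0 * exp(-qT) - K * exp(-rT).
S_0 * exp(-qT) = 23.1500 * 1.00000000 = 23.15000000
K * exp(-rT) = 25.3100 * 0.93613086 = 23.69347218
C = P + S*exp(-qT) - K*exp(-rT)
C = 1.4132 + 23.15000000 - 23.69347218 = 0.8697

Answer: Call price = 0.8697


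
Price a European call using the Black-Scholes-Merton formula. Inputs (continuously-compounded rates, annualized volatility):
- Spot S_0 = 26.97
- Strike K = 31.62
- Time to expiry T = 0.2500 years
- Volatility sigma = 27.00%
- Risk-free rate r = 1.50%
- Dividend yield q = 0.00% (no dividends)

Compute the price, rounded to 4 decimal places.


d1 = (ln(S/K) + (r - q + 0.5*sigma^2) * T) / (sigma * sqrt(T)) = -1.08297922
d2 = d1 - sigma * sqrt(T) = -1.21797922
exp(-rT) = 0.99625702; exp(-qT) = 1.00000000
C = S_0 * exp(-qT) * N(d1) - K * exp(-rT) * N(d2)
N(d1) = 0.13940882; N(d2) = 0.11161593
C = 26.9700 * 1.00000000 * 0.13940882 - 31.6200 * 0.99625702 * 0.11161593 = 0.2438

Answer: Price = 0.2438


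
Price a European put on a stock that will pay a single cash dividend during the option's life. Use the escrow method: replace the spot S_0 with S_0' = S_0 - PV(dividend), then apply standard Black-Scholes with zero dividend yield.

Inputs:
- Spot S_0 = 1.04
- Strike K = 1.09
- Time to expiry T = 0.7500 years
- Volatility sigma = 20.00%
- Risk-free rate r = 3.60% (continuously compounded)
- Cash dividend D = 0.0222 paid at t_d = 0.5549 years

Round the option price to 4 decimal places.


PV(D) = D * exp(-r * t_d) = 0.0222 * 0.98022181 = 0.02176092
S_0' = S_0 - PV(D) = 1.0400 - 0.02176092 = 1.01823908
d1 = (ln(S_0'/K) + (r + sigma^2/2)*T) / (sigma*sqrt(T)) = -0.15070549
d2 = d1 - sigma*sqrt(T) = -0.32391057
exp(-rT) = 0.97336124
N(-d1) = 0.55989598; N(-d2) = 0.62699713
P = K * exp(-rT) * N(-d2) - S_0' * N(-d1) = 1.0900 * 0.97336124 * 0.62699713 - 1.01823908 * 0.55989598 = 0.0951

Answer: Price = 0.0951


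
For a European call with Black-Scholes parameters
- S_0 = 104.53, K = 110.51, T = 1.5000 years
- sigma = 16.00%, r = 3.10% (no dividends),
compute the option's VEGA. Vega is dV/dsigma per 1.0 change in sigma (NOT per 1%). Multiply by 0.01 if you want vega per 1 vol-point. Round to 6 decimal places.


d1 = 0.0513785421; d2 = -0.1445806374
phi(d1) = 0.3984160729; exp(-qT) = 1.0000000000; exp(-rT) = 0.9545645606
Vega = S * exp(-qT) * phi(d1) * sqrt(T) = 104.5300 * 1.0000000000 * 0.3984160729 * 1.2247448714 = 51.006254

Answer: Vega = 51.006254


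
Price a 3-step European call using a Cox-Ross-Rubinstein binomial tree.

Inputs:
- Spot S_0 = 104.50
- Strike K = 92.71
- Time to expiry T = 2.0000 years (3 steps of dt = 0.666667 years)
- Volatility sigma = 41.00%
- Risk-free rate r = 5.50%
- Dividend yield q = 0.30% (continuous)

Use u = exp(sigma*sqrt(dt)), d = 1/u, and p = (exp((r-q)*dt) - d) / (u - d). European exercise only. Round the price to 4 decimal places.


Answer: Price = V(0,0) = 34.5088

Derivation:
dt = T/N = 0.666667
u = exp(sigma*sqrt(dt)) = 1.397610; d = 1/u = 0.715507
p = (exp((r-q)*dt) - d) / (u - d) = 0.468796
Discount per step: exp(-r*dt) = 0.963997
Stock lattice S(k, i) with i counting down-moves:
  k=0: S(0,0) = 104.5000
  k=1: S(1,0) = 146.0502; S(1,1) = 74.7705
  k=2: S(2,0) = 204.1213; S(2,1) = 104.5000; S(2,2) = 53.4988
  k=3: S(3,0) = 285.2819; S(3,1) = 146.0502; S(3,2) = 74.7705; S(3,3) = 38.2788
Terminal payoffs V(N, i) = max(S_T - K, 0):
  V(3,0) = 192.571915; V(3,1) = 53.340240; V(3,2) = 0.000000; V(3,3) = 0.000000
Backward induction: V(k, i) = exp(-r*dt) * [p * V(k+1, i) + (1-p) * V(k+1, i+1)].
  V(2,0) = exp(-r*dt) * [p*192.571915 + (1-p)*53.340240] = 114.341233
  V(2,1) = exp(-r*dt) * [p*53.340240 + (1-p)*0.000000] = 24.105445
  V(2,2) = exp(-r*dt) * [p*0.000000 + (1-p)*0.000000] = 0.000000
  V(1,0) = exp(-r*dt) * [p*114.341233 + (1-p)*24.105445] = 64.016815
  V(1,1) = exp(-r*dt) * [p*24.105445 + (1-p)*0.000000] = 10.893698
  V(0,0) = exp(-r*dt) * [p*64.016815 + (1-p)*10.893698] = 34.508820


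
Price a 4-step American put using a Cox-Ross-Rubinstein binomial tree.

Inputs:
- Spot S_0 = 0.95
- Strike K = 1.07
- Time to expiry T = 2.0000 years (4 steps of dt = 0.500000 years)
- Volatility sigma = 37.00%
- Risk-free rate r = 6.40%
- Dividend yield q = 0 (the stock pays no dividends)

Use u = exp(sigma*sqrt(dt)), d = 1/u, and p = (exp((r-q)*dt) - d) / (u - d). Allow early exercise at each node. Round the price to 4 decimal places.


Answer: Price = V(0,0) = 0.2179

Derivation:
dt = T/N = 0.500000
u = exp(sigma*sqrt(dt)) = 1.299045; d = 1/u = 0.769796
p = (exp((r-q)*dt) - d) / (u - d) = 0.496404
Discount per step: exp(-r*dt) = 0.968507
Stock lattice S(k, i) with i counting down-moves:
  k=0: S(0,0) = 0.9500
  k=1: S(1,0) = 1.2341; S(1,1) = 0.7313
  k=2: S(2,0) = 1.6031; S(2,1) = 0.9500; S(2,2) = 0.5630
  k=3: S(3,0) = 2.0826; S(3,1) = 1.2341; S(3,2) = 0.7313; S(3,3) = 0.4334
  k=4: S(4,0) = 2.7053; S(4,1) = 1.6031; S(4,2) = 0.9500; S(4,3) = 0.5630; S(4,4) = 0.3336
Terminal payoffs V(N, i) = max(K - S_T, 0):
  V(4,0) = 0.000000; V(4,1) = 0.000000; V(4,2) = 0.120000; V(4,3) = 0.507043; V(4,4) = 0.736400
Backward induction: V(k, i) = exp(-r*dt) * [p * V(k+1, i) + (1-p) * V(k+1, i+1)]; then take max(V_cont, immediate exercise) for American.
  V(3,0) = exp(-r*dt) * [p*0.000000 + (1-p)*0.000000] = 0.000000; exercise = 0.000000; V(3,0) = max -> 0.000000
  V(3,1) = exp(-r*dt) * [p*0.000000 + (1-p)*0.120000] = 0.058528; exercise = 0.000000; V(3,1) = max -> 0.058528
  V(3,2) = exp(-r*dt) * [p*0.120000 + (1-p)*0.507043] = 0.304996; exercise = 0.338694; V(3,2) = max -> 0.338694
  V(3,3) = exp(-r*dt) * [p*0.507043 + (1-p)*0.736400] = 0.602940; exercise = 0.636638; V(3,3) = max -> 0.636638
  V(2,0) = exp(-r*dt) * [p*0.000000 + (1-p)*0.058528] = 0.028546; exercise = 0.000000; V(2,0) = max -> 0.028546
  V(2,1) = exp(-r*dt) * [p*0.058528 + (1-p)*0.338694] = 0.193332; exercise = 0.120000; V(2,1) = max -> 0.193332
  V(2,2) = exp(-r*dt) * [p*0.338694 + (1-p)*0.636638] = 0.473345; exercise = 0.507043; V(2,2) = max -> 0.507043
  V(1,0) = exp(-r*dt) * [p*0.028546 + (1-p)*0.193332] = 0.108019; exercise = 0.000000; V(1,0) = max -> 0.108019
  V(1,1) = exp(-r*dt) * [p*0.193332 + (1-p)*0.507043] = 0.340251; exercise = 0.338694; V(1,1) = max -> 0.340251
  V(0,0) = exp(-r*dt) * [p*0.108019 + (1-p)*0.340251] = 0.217885; exercise = 0.120000; V(0,0) = max -> 0.217885


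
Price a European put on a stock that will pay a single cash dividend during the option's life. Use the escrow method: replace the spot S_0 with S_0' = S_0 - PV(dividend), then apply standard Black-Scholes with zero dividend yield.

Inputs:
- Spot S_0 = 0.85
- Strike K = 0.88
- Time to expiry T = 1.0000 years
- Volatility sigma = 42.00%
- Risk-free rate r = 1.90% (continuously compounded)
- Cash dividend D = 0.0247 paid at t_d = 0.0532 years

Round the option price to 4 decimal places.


Answer: Price = 0.1603

Derivation:
PV(D) = D * exp(-r * t_d) = 0.0247 * 0.99898971 = 0.02467505
S_0' = S_0 - PV(D) = 0.8500 - 0.02467505 = 0.82532495
d1 = (ln(S_0'/K) + (r + sigma^2/2)*T) / (sigma*sqrt(T)) = 0.10251258
d2 = d1 - sigma*sqrt(T) = -0.31748742
exp(-rT) = 0.98117936
N(-d1) = 0.45917491; N(-d2) = 0.62456311
P = K * exp(-rT) * N(-d2) - S_0' * N(-d1) = 0.8800 * 0.98117936 * 0.62456311 - 0.82532495 * 0.45917491 = 0.1603


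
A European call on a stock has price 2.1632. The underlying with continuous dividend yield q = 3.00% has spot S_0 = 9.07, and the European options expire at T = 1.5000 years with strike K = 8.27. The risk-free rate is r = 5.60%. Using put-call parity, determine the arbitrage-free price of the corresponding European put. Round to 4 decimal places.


Answer: Put price = 1.0960

Derivation:
Put-call parity: C - P = S_0 * exp(-qT) - K * exp(-rT).
S_0 * exp(-qT) = 9.0700 * 0.95599748 = 8.67089716
K * exp(-rT) = 8.2700 * 0.91943126 = 7.60369649
P = C - S*exp(-qT) + K*exp(-rT)
P = 2.1632 - 8.67089716 + 7.60369649 = 1.0960


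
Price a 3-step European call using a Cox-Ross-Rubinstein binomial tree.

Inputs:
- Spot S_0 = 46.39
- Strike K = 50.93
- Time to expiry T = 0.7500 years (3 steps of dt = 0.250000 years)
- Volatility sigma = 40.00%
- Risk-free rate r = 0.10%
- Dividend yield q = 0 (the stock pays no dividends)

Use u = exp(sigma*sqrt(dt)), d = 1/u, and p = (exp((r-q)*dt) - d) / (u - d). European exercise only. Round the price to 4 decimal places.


dt = T/N = 0.250000
u = exp(sigma*sqrt(dt)) = 1.221403; d = 1/u = 0.818731
p = (exp((r-q)*dt) - d) / (u - d) = 0.450787
Discount per step: exp(-r*dt) = 0.999750
Stock lattice S(k, i) with i counting down-moves:
  k=0: S(0,0) = 46.3900
  k=1: S(1,0) = 56.6609; S(1,1) = 37.9809
  k=2: S(2,0) = 69.2057; S(2,1) = 46.3900; S(2,2) = 31.0961
  k=3: S(3,0) = 84.5281; S(3,1) = 56.6609; S(3,2) = 37.9809; S(3,3) = 25.4594
Terminal payoffs V(N, i) = max(S_T - K, 0):
  V(3,0) = 33.598091; V(3,1) = 5.730874; V(3,2) = 0.000000; V(3,3) = 0.000000
Backward induction: V(k, i) = exp(-r*dt) * [p * V(k+1, i) + (1-p) * V(k+1, i+1)].
  V(2,0) = exp(-r*dt) * [p*33.598091 + (1-p)*5.730874] = 18.288479
  V(2,1) = exp(-r*dt) * [p*5.730874 + (1-p)*0.000000] = 2.582757
  V(2,2) = exp(-r*dt) * [p*0.000000 + (1-p)*0.000000] = 0.000000
  V(1,0) = exp(-r*dt) * [p*18.288479 + (1-p)*2.582757] = 9.660276
  V(1,1) = exp(-r*dt) * [p*2.582757 + (1-p)*0.000000] = 1.163982
  V(0,0) = exp(-r*dt) * [p*9.660276 + (1-p)*1.163982] = 4.992752

Answer: Price = V(0,0) = 4.9928


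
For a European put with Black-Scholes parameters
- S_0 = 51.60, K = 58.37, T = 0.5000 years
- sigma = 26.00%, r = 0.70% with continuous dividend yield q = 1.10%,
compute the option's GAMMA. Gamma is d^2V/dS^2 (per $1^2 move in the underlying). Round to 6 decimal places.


Answer: Gamma = 0.035152

Derivation:
d1 = -0.5895115877; d2 = -0.7733593508
phi(d1) = 0.3353097695; exp(-qT) = 0.9945150973; exp(-rT) = 0.9965061179
Gamma = exp(-qT) * phi(d1) / (S * sigma * sqrt(T)) = 0.9945150973 * 0.3353097695 / (51.6000 * 0.2600 * 0.7071067812) = 0.035152


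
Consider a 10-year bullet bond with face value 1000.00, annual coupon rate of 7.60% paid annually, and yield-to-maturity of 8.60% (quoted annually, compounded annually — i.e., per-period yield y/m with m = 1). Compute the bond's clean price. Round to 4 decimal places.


Coupon per period c = face * coupon_rate / m = 76.000000
Periods per year m = 1; per-period yield y/m = 0.086000
Number of cashflows N = 10
Cashflows (t years, CF_t, discount factor 1/(1+y/m)^(m*t), PV):
  t = 1.0000: CF_t = 76.000000, DF = 0.920810, PV = 69.981584
  t = 2.0000: CF_t = 76.000000, DF = 0.847892, PV = 64.439764
  t = 3.0000: CF_t = 76.000000, DF = 0.780747, PV = 59.336799
  t = 4.0000: CF_t = 76.000000, DF = 0.718920, PV = 54.637937
  t = 5.0000: CF_t = 76.000000, DF = 0.661989, PV = 50.311176
  t = 6.0000: CF_t = 76.000000, DF = 0.609566, PV = 46.327049
  t = 7.0000: CF_t = 76.000000, DF = 0.561295, PV = 42.658425
  t = 8.0000: CF_t = 76.000000, DF = 0.516846, PV = 39.280318
  t = 9.0000: CF_t = 76.000000, DF = 0.475917, PV = 36.169722
  t = 10.0000: CF_t = 1076.000000, DF = 0.438230, PV = 471.535092
Price P = sum_t PV_t = 934.677865

Answer: Price = 934.6779


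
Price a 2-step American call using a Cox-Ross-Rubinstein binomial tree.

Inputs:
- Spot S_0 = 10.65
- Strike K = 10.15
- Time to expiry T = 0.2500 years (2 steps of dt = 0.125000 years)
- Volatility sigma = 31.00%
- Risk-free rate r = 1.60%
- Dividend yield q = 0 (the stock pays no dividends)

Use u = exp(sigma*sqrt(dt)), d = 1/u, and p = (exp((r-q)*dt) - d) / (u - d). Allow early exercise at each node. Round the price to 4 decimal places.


Answer: Price = V(0,0) = 0.9676

Derivation:
dt = T/N = 0.125000
u = exp(sigma*sqrt(dt)) = 1.115833; d = 1/u = 0.896191
p = (exp((r-q)*dt) - d) / (u - d) = 0.481742
Discount per step: exp(-r*dt) = 0.998002
Stock lattice S(k, i) with i counting down-moves:
  k=0: S(0,0) = 10.6500
  k=1: S(1,0) = 11.8836; S(1,1) = 9.5444
  k=2: S(2,0) = 13.2601; S(2,1) = 10.6500; S(2,2) = 8.5536
Terminal payoffs V(N, i) = max(S_T - K, 0):
  V(2,0) = 3.110146; V(2,1) = 0.500000; V(2,2) = 0.000000
Backward induction: V(k, i) = exp(-r*dt) * [p * V(k+1, i) + (1-p) * V(k+1, i+1)]; then take max(V_cont, immediate exercise) for American.
  V(1,0) = exp(-r*dt) * [p*3.110146 + (1-p)*0.500000] = 1.753905; exercise = 1.733625; V(1,0) = max -> 1.753905
  V(1,1) = exp(-r*dt) * [p*0.500000 + (1-p)*0.000000] = 0.240390; exercise = 0.000000; V(1,1) = max -> 0.240390
  V(0,0) = exp(-r*dt) * [p*1.753905 + (1-p)*0.240390] = 0.967576; exercise = 0.500000; V(0,0) = max -> 0.967576


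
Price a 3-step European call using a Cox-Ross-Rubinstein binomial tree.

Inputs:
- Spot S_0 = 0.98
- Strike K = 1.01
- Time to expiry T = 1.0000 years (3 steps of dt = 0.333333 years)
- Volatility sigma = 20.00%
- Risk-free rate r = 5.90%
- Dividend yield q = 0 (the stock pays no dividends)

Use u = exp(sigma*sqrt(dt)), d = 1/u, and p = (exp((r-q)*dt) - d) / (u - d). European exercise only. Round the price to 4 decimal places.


dt = T/N = 0.333333
u = exp(sigma*sqrt(dt)) = 1.122401; d = 1/u = 0.890947
p = (exp((r-q)*dt) - d) / (u - d) = 0.556976
Discount per step: exp(-r*dt) = 0.980525
Stock lattice S(k, i) with i counting down-moves:
  k=0: S(0,0) = 0.9800
  k=1: S(1,0) = 1.1000; S(1,1) = 0.8731
  k=2: S(2,0) = 1.2346; S(2,1) = 0.9800; S(2,2) = 0.7779
  k=3: S(3,0) = 1.3857; S(3,1) = 1.1000; S(3,2) = 0.8731; S(3,3) = 0.6931
Terminal payoffs V(N, i) = max(S_T - K, 0):
  V(3,0) = 0.375703; V(3,1) = 0.089953; V(3,2) = 0.000000; V(3,3) = 0.000000
Backward induction: V(k, i) = exp(-r*dt) * [p * V(k+1, i) + (1-p) * V(k+1, i+1)].
  V(2,0) = exp(-r*dt) * [p*0.375703 + (1-p)*0.089953] = 0.244257
  V(2,1) = exp(-r*dt) * [p*0.089953 + (1-p)*0.000000] = 0.049126
  V(2,2) = exp(-r*dt) * [p*0.000000 + (1-p)*0.000000] = 0.000000
  V(1,0) = exp(-r*dt) * [p*0.244257 + (1-p)*0.049126] = 0.154736
  V(1,1) = exp(-r*dt) * [p*0.049126 + (1-p)*0.000000] = 0.026829
  V(0,0) = exp(-r*dt) * [p*0.154736 + (1-p)*0.026829] = 0.096160

Answer: Price = V(0,0) = 0.0962


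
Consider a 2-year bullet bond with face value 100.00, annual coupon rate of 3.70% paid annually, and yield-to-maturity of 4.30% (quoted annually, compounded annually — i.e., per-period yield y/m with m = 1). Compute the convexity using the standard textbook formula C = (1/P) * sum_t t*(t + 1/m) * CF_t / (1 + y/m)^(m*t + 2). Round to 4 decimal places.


Coupon per period c = face * coupon_rate / m = 3.700000
Periods per year m = 1; per-period yield y/m = 0.043000
Number of cashflows N = 2
Cashflows (t years, CF_t, discount factor 1/(1+y/m)^(m*t), PV):
  t = 1.0000: CF_t = 3.700000, DF = 0.958773, PV = 3.547459
  t = 2.0000: CF_t = 103.700000, DF = 0.919245, PV = 95.325730
Price P = sum_t PV_t = 98.873189
Convexity numerator sum_t t*(t + 1/m) * CF_t / (1+y/m)^(m*t + 2):
  t = 1.0000: term = 6.521970
  t = 2.0000: term = 525.766333
Convexity = (1/P) * sum = 532.288303 / 98.873189 = 5.383545

Answer: Convexity = 5.3835


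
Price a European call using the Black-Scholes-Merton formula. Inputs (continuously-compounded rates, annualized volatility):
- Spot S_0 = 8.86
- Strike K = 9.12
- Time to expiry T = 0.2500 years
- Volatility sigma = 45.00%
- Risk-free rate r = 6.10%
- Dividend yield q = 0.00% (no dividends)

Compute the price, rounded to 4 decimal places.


d1 = (ln(S/K) + (r - q + 0.5*sigma^2) * T) / (sigma * sqrt(T)) = 0.05173094
d2 = d1 - sigma * sqrt(T) = -0.17326906
exp(-rT) = 0.98486569; exp(-qT) = 1.00000000
C = S_0 * exp(-qT) * N(d1) - K * exp(-rT) * N(d2)
N(d1) = 0.52062846; N(d2) = 0.43121997
C = 8.8600 * 1.00000000 * 0.52062846 - 9.1200 * 0.98486569 * 0.43121997 = 0.7396

Answer: Price = 0.7396


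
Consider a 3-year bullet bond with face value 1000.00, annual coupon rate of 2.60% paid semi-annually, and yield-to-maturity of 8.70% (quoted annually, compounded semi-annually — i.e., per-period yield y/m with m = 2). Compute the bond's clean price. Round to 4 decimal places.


Answer: Price = 841.9206

Derivation:
Coupon per period c = face * coupon_rate / m = 13.000000
Periods per year m = 2; per-period yield y/m = 0.043500
Number of cashflows N = 6
Cashflows (t years, CF_t, discount factor 1/(1+y/m)^(m*t), PV):
  t = 0.5000: CF_t = 13.000000, DF = 0.958313, PV = 12.458074
  t = 1.0000: CF_t = 13.000000, DF = 0.918365, PV = 11.938739
  t = 1.5000: CF_t = 13.000000, DF = 0.880081, PV = 11.441053
  t = 2.0000: CF_t = 13.000000, DF = 0.843393, PV = 10.964114
  t = 2.5000: CF_t = 13.000000, DF = 0.808235, PV = 10.507057
  t = 3.0000: CF_t = 1013.000000, DF = 0.774543, PV = 784.611601
Price P = sum_t PV_t = 841.920637


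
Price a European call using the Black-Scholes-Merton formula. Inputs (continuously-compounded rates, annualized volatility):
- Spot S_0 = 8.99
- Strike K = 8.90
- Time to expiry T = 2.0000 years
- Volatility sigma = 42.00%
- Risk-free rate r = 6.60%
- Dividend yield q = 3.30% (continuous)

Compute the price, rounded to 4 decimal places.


d1 = (ln(S/K) + (r - q + 0.5*sigma^2) * T) / (sigma * sqrt(T)) = 0.42504117
d2 = d1 - sigma * sqrt(T) = -0.16892853
exp(-rT) = 0.87634100; exp(-qT) = 0.93613086
C = S_0 * exp(-qT) * N(d1) - K * exp(-rT) * N(d2)
N(d1) = 0.66459667; N(d2) = 0.43292643
C = 8.9900 * 0.93613086 * 0.66459667 - 8.9000 * 0.87634100 * 0.43292643 = 2.2165

Answer: Price = 2.2165


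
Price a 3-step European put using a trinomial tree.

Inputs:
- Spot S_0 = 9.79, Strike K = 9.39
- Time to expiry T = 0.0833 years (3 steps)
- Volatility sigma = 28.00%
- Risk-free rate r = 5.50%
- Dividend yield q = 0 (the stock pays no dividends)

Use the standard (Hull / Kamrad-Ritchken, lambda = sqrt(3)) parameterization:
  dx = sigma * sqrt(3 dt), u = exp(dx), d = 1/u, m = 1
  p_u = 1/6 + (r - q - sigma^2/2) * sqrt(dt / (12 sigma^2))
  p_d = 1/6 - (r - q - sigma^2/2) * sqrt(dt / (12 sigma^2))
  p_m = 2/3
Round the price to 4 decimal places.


dt = T/N = 0.027767; dx = sigma*sqrt(3*dt) = 0.080813
u = exp(dx) = 1.084168; d = 1/u = 0.922366
p_u = 0.169381, p_m = 0.666667, p_d = 0.163952
Discount per step: exp(-r*dt) = 0.998474
Stock lattice S(k, j) with j the centered position index:
  k=0: S(0,+0) = 9.7900
  k=1: S(1,-1) = 9.0300; S(1,+0) = 9.7900; S(1,+1) = 10.6140
  k=2: S(2,-2) = 8.3289; S(2,-1) = 9.0300; S(2,+0) = 9.7900; S(2,+1) = 10.6140; S(2,+2) = 11.5074
  k=3: S(3,-3) = 7.6823; S(3,-2) = 8.3289; S(3,-1) = 9.0300; S(3,+0) = 9.7900; S(3,+1) = 10.6140; S(3,+2) = 11.5074; S(3,+3) = 12.4759
Terminal payoffs V(N, j) = max(K - S_T, 0):
  V(3,-3) = 1.707670; V(3,-2) = 1.061064; V(3,-1) = 0.360034; V(3,+0) = 0.000000; V(3,+1) = 0.000000; V(3,+2) = 0.000000; V(3,+3) = 0.000000
Backward induction: V(k, j) = exp(-r*dt) * [p_u * V(k+1, j+1) + p_m * V(k+1, j) + p_d * V(k+1, j-1)]
  V(2,-2) = exp(-r*dt) * [p_u*0.360034 + p_m*1.061064 + p_d*1.707670] = 1.046736
  V(2,-1) = exp(-r*dt) * [p_u*0.000000 + p_m*0.360034 + p_d*1.061064] = 0.413355
  V(2,+0) = exp(-r*dt) * [p_u*0.000000 + p_m*0.000000 + p_d*0.360034] = 0.058938
  V(2,+1) = exp(-r*dt) * [p_u*0.000000 + p_m*0.000000 + p_d*0.000000] = 0.000000
  V(2,+2) = exp(-r*dt) * [p_u*0.000000 + p_m*0.000000 + p_d*0.000000] = 0.000000
  V(1,-1) = exp(-r*dt) * [p_u*0.058938 + p_m*0.413355 + p_d*1.046736] = 0.456470
  V(1,+0) = exp(-r*dt) * [p_u*0.000000 + p_m*0.058938 + p_d*0.413355] = 0.106899
  V(1,+1) = exp(-r*dt) * [p_u*0.000000 + p_m*0.000000 + p_d*0.058938] = 0.009648
  V(0,+0) = exp(-r*dt) * [p_u*0.009648 + p_m*0.106899 + p_d*0.456470] = 0.147514

Answer: Price = V(0,0) = 0.1475


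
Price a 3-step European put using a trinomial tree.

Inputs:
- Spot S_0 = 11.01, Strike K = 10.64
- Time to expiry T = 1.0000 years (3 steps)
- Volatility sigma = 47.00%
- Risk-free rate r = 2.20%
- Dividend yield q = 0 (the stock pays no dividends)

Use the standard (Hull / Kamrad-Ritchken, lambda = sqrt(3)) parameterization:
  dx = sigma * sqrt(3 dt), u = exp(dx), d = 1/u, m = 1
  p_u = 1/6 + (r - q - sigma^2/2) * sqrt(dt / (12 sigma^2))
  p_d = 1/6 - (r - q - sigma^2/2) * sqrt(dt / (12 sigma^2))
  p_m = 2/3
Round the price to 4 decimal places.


Answer: Price = V(0,0) = 1.5762

Derivation:
dt = T/N = 0.333333; dx = sigma*sqrt(3*dt) = 0.470000
u = exp(dx) = 1.599994; d = 1/u = 0.625002
p_u = 0.135301, p_m = 0.666667, p_d = 0.198032
Discount per step: exp(-r*dt) = 0.992693
Stock lattice S(k, j) with j the centered position index:
  k=0: S(0,+0) = 11.0100
  k=1: S(1,-1) = 6.8813; S(1,+0) = 11.0100; S(1,+1) = 17.6159
  k=2: S(2,-2) = 4.3008; S(2,-1) = 6.8813; S(2,+0) = 11.0100; S(2,+1) = 17.6159; S(2,+2) = 28.1854
  k=3: S(3,-3) = 2.6880; S(3,-2) = 4.3008; S(3,-1) = 6.8813; S(3,+0) = 11.0100; S(3,+1) = 17.6159; S(3,+2) = 28.1854; S(3,+3) = 45.0965
Terminal payoffs V(N, j) = max(K - S_T, 0):
  V(3,-3) = 7.951982; V(3,-2) = 6.339188; V(3,-1) = 3.758725; V(3,+0) = 0.000000; V(3,+1) = 0.000000; V(3,+2) = 0.000000; V(3,+3) = 0.000000
Backward induction: V(k, j) = exp(-r*dt) * [p_u * V(k+1, j+1) + p_m * V(k+1, j) + p_d * V(k+1, j-1)]
  V(2,-2) = exp(-r*dt) * [p_u*3.758725 + p_m*6.339188 + p_d*7.951982] = 6.263332
  V(2,-1) = exp(-r*dt) * [p_u*0.000000 + p_m*3.758725 + p_d*6.339188] = 3.733697
  V(2,+0) = exp(-r*dt) * [p_u*0.000000 + p_m*0.000000 + p_d*3.758725] = 0.738909
  V(2,+1) = exp(-r*dt) * [p_u*0.000000 + p_m*0.000000 + p_d*0.000000] = 0.000000
  V(2,+2) = exp(-r*dt) * [p_u*0.000000 + p_m*0.000000 + p_d*0.000000] = 0.000000
  V(1,-1) = exp(-r*dt) * [p_u*0.738909 + p_m*3.733697 + p_d*6.263332] = 3.801467
  V(1,+0) = exp(-r*dt) * [p_u*0.000000 + p_m*0.738909 + p_d*3.733697] = 1.222996
  V(1,+1) = exp(-r*dt) * [p_u*0.000000 + p_m*0.000000 + p_d*0.738909] = 0.145258
  V(0,+0) = exp(-r*dt) * [p_u*0.145258 + p_m*1.222996 + p_d*3.801467] = 1.576194


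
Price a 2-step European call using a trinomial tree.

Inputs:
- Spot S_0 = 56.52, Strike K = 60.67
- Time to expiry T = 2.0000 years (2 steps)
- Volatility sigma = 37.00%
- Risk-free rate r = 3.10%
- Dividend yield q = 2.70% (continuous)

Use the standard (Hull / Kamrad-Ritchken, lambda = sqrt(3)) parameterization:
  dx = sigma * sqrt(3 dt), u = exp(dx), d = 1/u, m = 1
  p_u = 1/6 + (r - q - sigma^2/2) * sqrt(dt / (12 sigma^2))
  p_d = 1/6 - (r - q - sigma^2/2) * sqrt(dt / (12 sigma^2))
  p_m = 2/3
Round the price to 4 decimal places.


Answer: Price = V(0,0) = 8.6181

Derivation:
dt = T/N = 1.000000; dx = sigma*sqrt(3*dt) = 0.640859
u = exp(dx) = 1.898110; d = 1/u = 0.526840
p_u = 0.116383, p_m = 0.666667, p_d = 0.216951
Discount per step: exp(-r*dt) = 0.969476
Stock lattice S(k, j) with j the centered position index:
  k=0: S(0,+0) = 56.5200
  k=1: S(1,-1) = 29.7770; S(1,+0) = 56.5200; S(1,+1) = 107.2812
  k=2: S(2,-2) = 15.6877; S(2,-1) = 29.7770; S(2,+0) = 56.5200; S(2,+1) = 107.2812; S(2,+2) = 203.6315
Terminal payoffs V(N, j) = max(S_T - K, 0):
  V(2,-2) = 0.000000; V(2,-1) = 0.000000; V(2,+0) = 0.000000; V(2,+1) = 46.611193; V(2,+2) = 142.961534
Backward induction: V(k, j) = exp(-r*dt) * [p_u * V(k+1, j+1) + p_m * V(k+1, j) + p_d * V(k+1, j-1)]
  V(1,-1) = exp(-r*dt) * [p_u*0.000000 + p_m*0.000000 + p_d*0.000000] = 0.000000
  V(1,+0) = exp(-r*dt) * [p_u*46.611193 + p_m*0.000000 + p_d*0.000000] = 5.259144
  V(1,+1) = exp(-r*dt) * [p_u*142.961534 + p_m*46.611193 + p_d*0.000000] = 46.255968
  V(0,+0) = exp(-r*dt) * [p_u*46.255968 + p_m*5.259144 + p_d*0.000000] = 8.618138


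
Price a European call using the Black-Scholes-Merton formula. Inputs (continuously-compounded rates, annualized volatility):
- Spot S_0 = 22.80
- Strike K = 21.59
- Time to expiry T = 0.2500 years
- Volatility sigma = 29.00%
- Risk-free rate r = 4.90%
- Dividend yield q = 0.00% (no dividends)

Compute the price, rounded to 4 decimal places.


Answer: Price = 2.1442

Derivation:
d1 = (ln(S/K) + (r - q + 0.5*sigma^2) * T) / (sigma * sqrt(T)) = 0.53305373
d2 = d1 - sigma * sqrt(T) = 0.38805373
exp(-rT) = 0.98782473; exp(-qT) = 1.00000000
C = S_0 * exp(-qT) * N(d1) - K * exp(-rT) * N(d2)
N(d1) = 0.70300181; N(d2) = 0.65101187
C = 22.8000 * 1.00000000 * 0.70300181 - 21.5900 * 0.98782473 * 0.65101187 = 2.1442


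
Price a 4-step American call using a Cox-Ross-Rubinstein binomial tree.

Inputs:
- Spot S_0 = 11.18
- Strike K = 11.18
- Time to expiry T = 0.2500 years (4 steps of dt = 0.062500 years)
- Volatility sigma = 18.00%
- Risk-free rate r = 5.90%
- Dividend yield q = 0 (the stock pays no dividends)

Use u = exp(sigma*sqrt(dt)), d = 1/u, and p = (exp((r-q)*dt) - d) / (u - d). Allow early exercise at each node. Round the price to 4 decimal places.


Answer: Price = V(0,0) = 0.4613

Derivation:
dt = T/N = 0.062500
u = exp(sigma*sqrt(dt)) = 1.046028; d = 1/u = 0.955997
p = (exp((r-q)*dt) - d) / (u - d) = 0.529786
Discount per step: exp(-r*dt) = 0.996319
Stock lattice S(k, i) with i counting down-moves:
  k=0: S(0,0) = 11.1800
  k=1: S(1,0) = 11.6946; S(1,1) = 10.6881
  k=2: S(2,0) = 12.2329; S(2,1) = 11.1800; S(2,2) = 10.2178
  k=3: S(3,0) = 12.7959; S(3,1) = 11.6946; S(3,2) = 10.6881; S(3,3) = 9.7681
  k=4: S(4,0) = 13.3849; S(4,1) = 12.2329; S(4,2) = 11.1800; S(4,3) = 10.2178; S(4,4) = 9.3383
Terminal payoffs V(N, i) = max(S_T - K, 0):
  V(4,0) = 2.204890; V(4,1) = 1.052868; V(4,2) = 0.000000; V(4,3) = 0.000000; V(4,4) = 0.000000
Backward induction: V(k, i) = exp(-r*dt) * [p * V(k+1, i) + (1-p) * V(k+1, i+1)]; then take max(V_cont, immediate exercise) for American.
  V(3,0) = exp(-r*dt) * [p*2.204890 + (1-p)*1.052868] = 1.657072; exercise = 1.615921; V(3,0) = max -> 1.657072
  V(3,1) = exp(-r*dt) * [p*1.052868 + (1-p)*0.000000] = 0.555742; exercise = 0.514591; V(3,1) = max -> 0.555742
  V(3,2) = exp(-r*dt) * [p*0.000000 + (1-p)*0.000000] = 0.000000; exercise = 0.000000; V(3,2) = max -> 0.000000
  V(3,3) = exp(-r*dt) * [p*0.000000 + (1-p)*0.000000] = 0.000000; exercise = 0.000000; V(3,3) = max -> 0.000000
  V(2,0) = exp(-r*dt) * [p*1.657072 + (1-p)*0.555742] = 1.135018; exercise = 1.052868; V(2,0) = max -> 1.135018
  V(2,1) = exp(-r*dt) * [p*0.555742 + (1-p)*0.000000] = 0.293340; exercise = 0.000000; V(2,1) = max -> 0.293340
  V(2,2) = exp(-r*dt) * [p*0.000000 + (1-p)*0.000000] = 0.000000; exercise = 0.000000; V(2,2) = max -> 0.000000
  V(1,0) = exp(-r*dt) * [p*1.135018 + (1-p)*0.293340] = 0.736528; exercise = 0.514591; V(1,0) = max -> 0.736528
  V(1,1) = exp(-r*dt) * [p*0.293340 + (1-p)*0.000000] = 0.154836; exercise = 0.000000; V(1,1) = max -> 0.154836
  V(0,0) = exp(-r*dt) * [p*0.736528 + (1-p)*0.154836] = 0.461304; exercise = 0.000000; V(0,0) = max -> 0.461304


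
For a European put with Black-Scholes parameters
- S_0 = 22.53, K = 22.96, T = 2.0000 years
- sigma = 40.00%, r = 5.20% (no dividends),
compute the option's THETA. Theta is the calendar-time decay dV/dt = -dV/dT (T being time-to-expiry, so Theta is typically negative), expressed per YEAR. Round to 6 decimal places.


d1 = 0.4332693971; d2 = -0.1324160279
phi(d1) = 0.3632006951; exp(-qT) = 1.0000000000; exp(-rT) = 0.9012252974
Theta = -S*exp(-qT)*phi(d1)*sigma/(2*sqrt(T)) + r*K*exp(-rT)*N(-d2) - q*S*exp(-qT)*N(-d1)
N(-d1) = 0.3324095340; N(-d2) = 0.5526723811; sqrt(T) = 1.4142135624
Term 1 = -22.5300 * 1.0000000000 * 0.3632006951 * 0.4000 / (2 * 1.4142135624) = -1.1572384650
Term 2 = 0.0520 * 22.9600 * 0.9012252974 * 0.5526723811 = 0.5946704567
Term 3 = 0 (no dividend yield, q = 0)
Theta = -1.1572384650 + (0.5946704567) + (0.0000000000) = -0.562568

Answer: Theta = -0.562568


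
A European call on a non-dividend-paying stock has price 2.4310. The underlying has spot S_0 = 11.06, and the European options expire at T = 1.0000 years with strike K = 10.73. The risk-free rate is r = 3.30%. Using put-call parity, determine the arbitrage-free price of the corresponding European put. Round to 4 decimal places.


Answer: Put price = 1.7527

Derivation:
Put-call parity: C - P = S_0 * exp(-qT) - K * exp(-rT).
S_0 * exp(-qT) = 11.0600 * 1.00000000 = 11.06000000
K * exp(-rT) = 10.7300 * 0.96753856 = 10.38168874
P = C - S*exp(-qT) + K*exp(-rT)
P = 2.4310 - 11.06000000 + 10.38168874 = 1.7527


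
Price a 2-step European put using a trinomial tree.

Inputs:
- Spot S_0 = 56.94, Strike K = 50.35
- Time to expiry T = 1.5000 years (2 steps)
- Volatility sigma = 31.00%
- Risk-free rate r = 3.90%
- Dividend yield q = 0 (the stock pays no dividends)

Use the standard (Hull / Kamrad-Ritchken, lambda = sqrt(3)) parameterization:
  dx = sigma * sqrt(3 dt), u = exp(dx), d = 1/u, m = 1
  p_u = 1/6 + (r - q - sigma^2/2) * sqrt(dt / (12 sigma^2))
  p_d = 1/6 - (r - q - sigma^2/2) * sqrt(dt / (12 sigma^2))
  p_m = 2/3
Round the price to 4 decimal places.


Answer: Price = V(0,0) = 3.9865

Derivation:
dt = T/N = 0.750000; dx = sigma*sqrt(3*dt) = 0.465000
u = exp(dx) = 1.592014; d = 1/u = 0.628135
p_u = 0.159368, p_m = 0.666667, p_d = 0.173965
Discount per step: exp(-r*dt) = 0.971174
Stock lattice S(k, j) with j the centered position index:
  k=0: S(0,+0) = 56.9400
  k=1: S(1,-1) = 35.7660; S(1,+0) = 56.9400; S(1,+1) = 90.6493
  k=2: S(2,-2) = 22.4659; S(2,-1) = 35.7660; S(2,+0) = 56.9400; S(2,+1) = 90.6493; S(2,+2) = 144.3150
Terminal payoffs V(N, j) = max(K - S_T, 0):
  V(2,-2) = 27.884112; V(2,-1) = 14.583987; V(2,+0) = 0.000000; V(2,+1) = 0.000000; V(2,+2) = 0.000000
Backward induction: V(k, j) = exp(-r*dt) * [p_u * V(k+1, j+1) + p_m * V(k+1, j) + p_d * V(k+1, j-1)]
  V(1,-1) = exp(-r*dt) * [p_u*0.000000 + p_m*14.583987 + p_d*27.884112] = 14.153418
  V(1,+0) = exp(-r*dt) * [p_u*0.000000 + p_m*0.000000 + p_d*14.583987] = 2.463969
  V(1,+1) = exp(-r*dt) * [p_u*0.000000 + p_m*0.000000 + p_d*0.000000] = 0.000000
  V(0,+0) = exp(-r*dt) * [p_u*0.000000 + p_m*2.463969 + p_d*14.153418] = 3.986518


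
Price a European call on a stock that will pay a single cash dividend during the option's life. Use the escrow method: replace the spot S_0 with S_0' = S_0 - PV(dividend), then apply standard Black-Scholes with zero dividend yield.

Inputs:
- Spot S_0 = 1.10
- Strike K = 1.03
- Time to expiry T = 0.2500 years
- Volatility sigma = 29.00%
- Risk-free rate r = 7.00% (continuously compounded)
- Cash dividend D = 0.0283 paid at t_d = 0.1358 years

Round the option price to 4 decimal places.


Answer: Price = 0.0948

Derivation:
PV(D) = D * exp(-r * t_d) = 0.0283 * 0.99053904 = 0.02803225
S_0' = S_0 - PV(D) = 1.1000 - 0.02803225 = 1.07196775
d1 = (ln(S_0'/K) + (r + sigma^2/2)*T) / (sigma*sqrt(T)) = 0.46861842
d2 = d1 - sigma*sqrt(T) = 0.32361842
exp(-rT) = 0.98265224
N(d1) = 0.68032880; N(d2) = 0.62688653
C = S_0' * N(d1) - K * exp(-rT) * N(d2) = 1.07196775 * 0.68032880 - 1.0300 * 0.98265224 * 0.62688653 = 0.0948


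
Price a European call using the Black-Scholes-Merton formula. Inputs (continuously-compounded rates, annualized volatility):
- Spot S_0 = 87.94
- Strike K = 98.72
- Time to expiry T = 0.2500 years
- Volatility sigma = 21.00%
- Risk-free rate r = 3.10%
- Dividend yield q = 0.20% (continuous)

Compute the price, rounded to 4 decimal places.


d1 = (ln(S/K) + (r - q + 0.5*sigma^2) * T) / (sigma * sqrt(T)) = -0.97971711
d2 = d1 - sigma * sqrt(T) = -1.08471711
exp(-rT) = 0.99227995; exp(-qT) = 0.99950012
C = S_0 * exp(-qT) * N(d1) - K * exp(-rT) * N(d2)
N(d1) = 0.16361289; N(d2) = 0.13902348
C = 87.9400 * 0.99950012 * 0.16361289 - 98.7200 * 0.99227995 * 0.13902348 = 0.7625

Answer: Price = 0.7625


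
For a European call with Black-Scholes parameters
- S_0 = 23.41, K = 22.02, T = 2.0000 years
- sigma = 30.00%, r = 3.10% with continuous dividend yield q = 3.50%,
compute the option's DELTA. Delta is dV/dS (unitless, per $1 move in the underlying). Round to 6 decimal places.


Answer: Delta = 0.589413

Derivation:
d1 = 0.3375542752; d2 = -0.0867097935
phi(d1) = 0.3768492731; exp(-qT) = 0.9323938199; exp(-rT) = 0.9398828868
N(d1) = 0.6321504477
Delta = exp(-qT) * N(d1) = 0.9323938199 * 0.6321504477 = 0.589413


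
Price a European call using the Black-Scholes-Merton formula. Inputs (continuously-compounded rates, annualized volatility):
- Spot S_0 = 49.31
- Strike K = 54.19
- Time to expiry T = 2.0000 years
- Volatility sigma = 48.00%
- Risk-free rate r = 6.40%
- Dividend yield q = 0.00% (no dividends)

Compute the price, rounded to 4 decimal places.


Answer: Price = 13.7156

Derivation:
d1 = (ln(S/K) + (r - q + 0.5*sigma^2) * T) / (sigma * sqrt(T)) = 0.38895368
d2 = d1 - sigma * sqrt(T) = -0.28986883
exp(-rT) = 0.87985338; exp(-qT) = 1.00000000
C = S_0 * exp(-qT) * N(d1) - K * exp(-rT) * N(d2)
N(d1) = 0.65134479; N(d2) = 0.38595829
C = 49.3100 * 1.00000000 * 0.65134479 - 54.1900 * 0.87985338 * 0.38595829 = 13.7156


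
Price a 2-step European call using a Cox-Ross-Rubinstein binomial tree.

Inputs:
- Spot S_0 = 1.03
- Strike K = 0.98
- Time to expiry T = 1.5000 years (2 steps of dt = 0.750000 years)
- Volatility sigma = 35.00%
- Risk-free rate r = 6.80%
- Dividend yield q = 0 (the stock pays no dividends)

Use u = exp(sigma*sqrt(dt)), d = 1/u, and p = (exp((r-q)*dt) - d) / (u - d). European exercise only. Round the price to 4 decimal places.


dt = T/N = 0.750000
u = exp(sigma*sqrt(dt)) = 1.354062; d = 1/u = 0.738519
p = (exp((r-q)*dt) - d) / (u - d) = 0.509800
Discount per step: exp(-r*dt) = 0.950279
Stock lattice S(k, i) with i counting down-moves:
  k=0: S(0,0) = 1.0300
  k=1: S(1,0) = 1.3947; S(1,1) = 0.7607
  k=2: S(2,0) = 1.8885; S(2,1) = 1.0300; S(2,2) = 0.5618
Terminal payoffs V(N, i) = max(S_T - K, 0):
  V(2,0) = 0.908488; V(2,1) = 0.050000; V(2,2) = 0.000000
Backward induction: V(k, i) = exp(-r*dt) * [p * V(k+1, i) + (1-p) * V(k+1, i+1)].
  V(1,0) = exp(-r*dt) * [p*0.908488 + (1-p)*0.050000] = 0.463411
  V(1,1) = exp(-r*dt) * [p*0.050000 + (1-p)*0.000000] = 0.024223
  V(0,0) = exp(-r*dt) * [p*0.463411 + (1-p)*0.024223] = 0.235784

Answer: Price = V(0,0) = 0.2358


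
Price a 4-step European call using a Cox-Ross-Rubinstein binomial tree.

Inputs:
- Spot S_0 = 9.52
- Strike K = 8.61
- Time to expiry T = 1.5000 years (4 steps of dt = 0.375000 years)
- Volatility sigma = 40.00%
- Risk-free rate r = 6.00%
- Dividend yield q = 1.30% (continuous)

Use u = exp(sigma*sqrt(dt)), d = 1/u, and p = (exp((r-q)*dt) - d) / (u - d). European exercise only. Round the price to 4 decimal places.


dt = T/N = 0.375000
u = exp(sigma*sqrt(dt)) = 1.277556; d = 1/u = 0.782744
p = (exp((r-q)*dt) - d) / (u - d) = 0.475002
Discount per step: exp(-r*dt) = 0.977751
Stock lattice S(k, i) with i counting down-moves:
  k=0: S(0,0) = 9.5200
  k=1: S(1,0) = 12.1623; S(1,1) = 7.4517
  k=2: S(2,0) = 15.5381; S(2,1) = 9.5200; S(2,2) = 5.8328
  k=3: S(3,0) = 19.8507; S(3,1) = 12.1623; S(3,2) = 7.4517; S(3,3) = 4.5656
  k=4: S(4,0) = 25.3604; S(4,1) = 15.5381; S(4,2) = 9.5200; S(4,3) = 5.8328; S(4,4) = 3.5737
Terminal payoffs V(N, i) = max(S_T - K, 0):
  V(4,0) = 16.750447; V(4,1) = 6.928065; V(4,2) = 0.910000; V(4,3) = 0.000000; V(4,4) = 0.000000
Backward induction: V(k, i) = exp(-r*dt) * [p * V(k+1, i) + (1-p) * V(k+1, i+1)].
  V(3,0) = exp(-r*dt) * [p*16.750447 + (1-p)*6.928065] = 11.335775
  V(3,1) = exp(-r*dt) * [p*6.928065 + (1-p)*0.910000] = 3.684749
  V(3,2) = exp(-r*dt) * [p*0.910000 + (1-p)*0.000000] = 0.422635
  V(3,3) = exp(-r*dt) * [p*0.000000 + (1-p)*0.000000] = 0.000000
  V(2,0) = exp(-r*dt) * [p*11.335775 + (1-p)*3.684749] = 7.156166
  V(2,1) = exp(-r*dt) * [p*3.684749 + (1-p)*0.422635] = 1.928270
  V(2,2) = exp(-r*dt) * [p*0.422635 + (1-p)*0.000000] = 0.196286
  V(1,0) = exp(-r*dt) * [p*7.156166 + (1-p)*1.928270] = 4.313382
  V(1,1) = exp(-r*dt) * [p*1.928270 + (1-p)*0.196286] = 0.996312
  V(0,0) = exp(-r*dt) * [p*4.313382 + (1-p)*0.996312] = 2.514706

Answer: Price = V(0,0) = 2.5147


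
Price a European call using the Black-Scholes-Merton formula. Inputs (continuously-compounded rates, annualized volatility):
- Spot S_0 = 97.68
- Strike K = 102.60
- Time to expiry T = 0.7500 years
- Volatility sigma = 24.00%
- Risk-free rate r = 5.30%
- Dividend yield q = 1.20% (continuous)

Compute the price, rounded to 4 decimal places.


d1 = (ln(S/K) + (r - q + 0.5*sigma^2) * T) / (sigma * sqrt(T)) = 0.01543881
d2 = d1 - sigma * sqrt(T) = -0.19240728
exp(-rT) = 0.96102967; exp(-qT) = 0.99104038
C = S_0 * exp(-qT) * N(d1) - K * exp(-rT) * N(d2)
N(d1) = 0.50615895; N(d2) = 0.42371159
C = 97.6800 * 0.99104038 * 0.50615895 - 102.6000 * 0.96102967 * 0.42371159 = 7.2200

Answer: Price = 7.2200
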